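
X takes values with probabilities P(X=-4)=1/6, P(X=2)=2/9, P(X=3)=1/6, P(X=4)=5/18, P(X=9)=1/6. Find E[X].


E[X] = sum(x * P(x))
= -4*1/6 + 2*2/9 + 3*1/6 + 4*5/18 + 9*1/6
= 26/9

26/9


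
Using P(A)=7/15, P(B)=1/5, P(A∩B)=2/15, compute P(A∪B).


P(A∪B) = P(A) + P(B) - P(A∩B)
= 7/15 + 1/5 - 2/15 = 8/15

8/15


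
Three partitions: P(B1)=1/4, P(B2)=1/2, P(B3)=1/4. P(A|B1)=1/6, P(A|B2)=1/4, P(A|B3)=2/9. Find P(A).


P(A) = P(A|B1)P(B1) + P(A|B2)P(B2) + P(A|B3)P(B3)
= 1/6*1/4 + 1/4*1/2 + 2/9*1/4
= 1/24 + 1/8 + 1/18 = 2/9

2/9


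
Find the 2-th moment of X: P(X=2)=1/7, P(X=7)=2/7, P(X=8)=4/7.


E[X^2] = sum(x^2 * P(x))
= 4*1/7 + 49*2/7 + 64*4/7
= 358/7

358/7


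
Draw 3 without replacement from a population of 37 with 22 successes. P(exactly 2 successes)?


P(X=2) = C(22,2)*C(15,1) / C(37,3)
= 231*15 / 7770
= 3465/7770 = 33/74

33/74


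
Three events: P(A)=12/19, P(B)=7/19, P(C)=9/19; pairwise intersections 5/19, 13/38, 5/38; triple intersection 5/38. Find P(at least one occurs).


P(A∪B∪C) = P(A)+P(B)+P(C) - P(AB)-P(AC)-P(BC) + P(ABC)
= 12/19+7/19+9/19 - 5/19-13/38-5/38 + 5/38
= 33/38

33/38


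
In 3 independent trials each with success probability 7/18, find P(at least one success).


P(at least one) = 1 - P(none)
P(none) = (1 - 7/18)^3 = (11/18)^3 = 1331/5832
P(at least one) = 1 - 1331/5832 = 4501/5832

4501/5832


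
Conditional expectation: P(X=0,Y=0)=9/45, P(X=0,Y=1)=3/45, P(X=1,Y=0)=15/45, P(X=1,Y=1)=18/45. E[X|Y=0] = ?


P(Y=0) = 24/45
E[X|Y=0] = (0*9 + 1*15)/24 = 15/24 = 5/8

5/8


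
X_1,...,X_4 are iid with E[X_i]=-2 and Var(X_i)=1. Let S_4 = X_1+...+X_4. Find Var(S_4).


By independence, Var(S_n) = n*Var(X_1) = 4*1 = 4

4


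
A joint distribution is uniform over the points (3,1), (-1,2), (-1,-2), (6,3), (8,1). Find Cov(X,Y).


E[X]=3, E[Y]=1, E[XY]=29/5
Cov(X,Y) = E[XY] - E[X]E[Y] = 29/5 - 3*1 = 14/5

14/5


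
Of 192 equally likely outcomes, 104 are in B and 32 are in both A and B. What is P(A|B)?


P(A|B) = P(A∩B)/P(B) = (32/192)/(104/192) = 32/104 = 4/13

4/13


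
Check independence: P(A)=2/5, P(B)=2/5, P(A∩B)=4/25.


P(A)*P(B) = 2/5*2/5 = 4/25
P(A∩B) = 4/25, which equals P(A)P(B), so independent

Yes, A and B are independent


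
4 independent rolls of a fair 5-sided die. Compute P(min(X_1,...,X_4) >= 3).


P(min >= 3) = P(all X_i >= 3) = (P(X_1 >= 3))^4
= (3/5)^4 = 81/625

81/625


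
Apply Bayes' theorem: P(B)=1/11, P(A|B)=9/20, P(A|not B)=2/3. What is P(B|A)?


P(A) = P(A|B)P(B) + P(A|B')P(B') = 9/20*1/11 + 2/3*10/11 = 427/660
P(B|A) = P(A|B)P(B)/P(A) = (9/220)/(427/660) = 27/427

27/427


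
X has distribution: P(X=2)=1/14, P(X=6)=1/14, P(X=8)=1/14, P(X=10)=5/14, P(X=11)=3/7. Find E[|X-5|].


E[|X-5|] = sum(g(x)*P(x))
= 3*1/14 + 1*1/14 + 3*1/14 + 5*5/14 + 6*3/7
= 34/7

34/7


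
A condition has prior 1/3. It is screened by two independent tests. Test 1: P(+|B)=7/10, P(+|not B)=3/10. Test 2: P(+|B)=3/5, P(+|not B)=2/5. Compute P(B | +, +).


After test 1: P(+) = 7/10*1/3 + 3/10*2/3 = 13/30
P(B|+) = (7/30)/(13/30) = 7/13
After test 2 (use post1 as new prior): P(+) = 3/5*7/13 + 2/5*6/13 = 33/65
P(B|+,+) = (21/65)/(33/65) = 7/11

7/11


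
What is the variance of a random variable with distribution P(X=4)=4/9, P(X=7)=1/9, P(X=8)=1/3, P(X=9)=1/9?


E[X] = 56/9, E[X^2] = 386/9
Var(X) = E[X^2] - (E[X])^2 = 386/9 - (56/9)^2 = 338/81

338/81


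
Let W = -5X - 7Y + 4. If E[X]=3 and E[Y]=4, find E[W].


E[-5X - 7Y + 4] = -5*E[X] - 7*E[Y] + 4
= (-5)*(3) + (-7)*(4) + (4)
= -15 - 28 + 4 = -39

-39


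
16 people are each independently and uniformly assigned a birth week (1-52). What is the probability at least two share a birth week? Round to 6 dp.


P(all different) = prod((52-i)/52 for i=0..15) = 0.075868
P(at least one match) = 1 - 0.075868 = 0.924132

0.924132


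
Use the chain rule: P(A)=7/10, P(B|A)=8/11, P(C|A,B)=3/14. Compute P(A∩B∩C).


P(A∩B∩C) = P(A) * P(B|A) * P(C|A∩B)
= 7/10 * 8/11 * 3/14
= 28/55 * 3/14 = 6/55

6/55


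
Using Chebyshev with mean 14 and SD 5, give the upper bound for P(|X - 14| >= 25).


k = 25/5 = 5
Chebyshev: P(|X-mu| >= k*sigma) <= 1/k^2 = 1/5^2 = 1/25

1/25


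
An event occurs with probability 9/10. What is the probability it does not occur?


P(A') = 1 - P(A) = 1 - 9/10 = 1/10

1/10


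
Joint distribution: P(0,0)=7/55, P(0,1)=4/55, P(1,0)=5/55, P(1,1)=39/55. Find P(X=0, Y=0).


Read from table: P(X=0, Y=0) = 7/55

7/55


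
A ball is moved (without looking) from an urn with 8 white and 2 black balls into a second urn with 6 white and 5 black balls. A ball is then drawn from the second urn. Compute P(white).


P(transfer white) = 8/10 = 4/5; P(transfer black) = 1/5
If white transferred: Urn II has 7 white of 12, so P(white|white moved) = 7/12
If black transferred: Urn II has 6 white of 12, so P(white|black moved) = 1/2
By total probability: P(white) = 4/5*7/12 + 1/5*1/2 = 17/30

17/30


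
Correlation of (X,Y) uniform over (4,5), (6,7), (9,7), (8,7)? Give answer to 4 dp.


Cov(X,Y) = 1.3750, Var(X) = 3.6875, Var(Y) = 0.7500
rho = Cov/(sqrt(VarX)*sqrt(VarY)) = 0.8268

0.8268


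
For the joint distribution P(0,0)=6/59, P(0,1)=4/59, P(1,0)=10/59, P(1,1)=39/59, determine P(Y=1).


P(Y=1) = P(0,1)+P(1,1) = 4/59 + 39/59 = 43/59

43/59


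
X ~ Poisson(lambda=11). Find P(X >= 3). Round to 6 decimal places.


P(X>=3) = 1 - P(X<=2) = 1 - (e^(-11)*11^0/0! + e^(-11)*11^1/1! + e^(-11)*11^2/2!)
≈ 1 - (0.0000167017 + 0.0001837187 + 0.0010104529)
= 1 - 0.0012108733 = 0.9987891267
≈ 0.998789

0.998789


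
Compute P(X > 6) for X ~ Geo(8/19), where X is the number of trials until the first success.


P(X > 6) = P(first 6 trials all fail) = (1-p)^6 = (11/19)^6 = 1771561/47045881

1771561/47045881


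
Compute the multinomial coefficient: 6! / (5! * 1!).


6! = 720
Denominator: 5!=120 * 1!=1
Coefficient = 720 / 120 = 6

6


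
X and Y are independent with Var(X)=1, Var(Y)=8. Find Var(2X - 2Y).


Independence => Cov(X,Y)=0
Var(2X - 2Y) = 2^2*Var(X) + (-2)^2*Var(Y)
= 4*1 + 4*8 = 36

36


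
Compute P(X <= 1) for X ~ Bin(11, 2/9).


P(X<=1) = P(X=0) + P(X=1)
= 1977326743/31381059609 + 6214455478/31381059609
= 8191782221/31381059609

8191782221/31381059609


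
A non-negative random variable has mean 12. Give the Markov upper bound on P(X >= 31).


Markov: P(X >= a) <= E[X]/a
P(X >= 31) <= 12/31

12/31


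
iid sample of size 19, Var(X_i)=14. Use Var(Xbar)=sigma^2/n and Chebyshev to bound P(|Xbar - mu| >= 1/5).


Var(Xbar) = Var(X)/n = 14/19
Chebyshev: P(|Xbar-mu| >= 1/5) <= Var(Xbar)/(1/5)^2 = (14/19)/(1/25) = 350/19
Bound exceeds 1, so trivial bound: 1

1


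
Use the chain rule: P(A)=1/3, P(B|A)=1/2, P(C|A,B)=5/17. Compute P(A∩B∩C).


P(A∩B∩C) = P(A) * P(B|A) * P(C|A∩B)
= 1/3 * 1/2 * 5/17
= 1/6 * 5/17 = 5/102

5/102


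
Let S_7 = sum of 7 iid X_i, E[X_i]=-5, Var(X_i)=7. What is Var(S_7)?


By independence, Var(S_n) = n*Var(X_1) = 7*7 = 49

49


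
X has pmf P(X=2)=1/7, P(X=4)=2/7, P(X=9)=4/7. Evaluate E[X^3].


E[X^3] = sum(x^3 * P(x))
= 8*1/7 + 64*2/7 + 729*4/7
= 436

436


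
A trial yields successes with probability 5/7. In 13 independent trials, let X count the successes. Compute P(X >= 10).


P(X>=10) = P(X=10) + P(X=11) + P(X=12) + P(X=13)
= 22343750000/96889010407 + 15234375000/96889010407 + 6347656250/96889010407 + 1220703125/96889010407
= 45146484375/96889010407

45146484375/96889010407


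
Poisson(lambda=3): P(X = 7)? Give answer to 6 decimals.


P(X=7) = e^(-3) * 3^7 / 7!
≈ 0.04978706837 * 2187 / 5040
≈ 0.021604

0.021604


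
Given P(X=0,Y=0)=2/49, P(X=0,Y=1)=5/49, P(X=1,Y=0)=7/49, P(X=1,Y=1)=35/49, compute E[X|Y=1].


P(Y=1) = 40/49
E[X|Y=1] = (0*5 + 1*35)/40 = 35/40 = 7/8

7/8


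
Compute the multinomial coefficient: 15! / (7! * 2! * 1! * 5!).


15! = 1307674368000
Denominator: 7!=5040 * 2!=2 * 1!=1 * 5!=120
Coefficient = 1307674368000 / 1209600 = 1081080

1081080


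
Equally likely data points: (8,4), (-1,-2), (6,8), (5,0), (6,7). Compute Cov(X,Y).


E[X]=24/5, E[Y]=17/5, E[XY]=124/5
Cov(X,Y) = E[XY] - E[X]E[Y] = 124/5 - 24/5*17/5 = 212/25

212/25


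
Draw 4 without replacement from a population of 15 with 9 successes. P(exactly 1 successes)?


P(X=1) = C(9,1)*C(6,3) / C(15,4)
= 9*20 / 1365
= 180/1365 = 12/91

12/91


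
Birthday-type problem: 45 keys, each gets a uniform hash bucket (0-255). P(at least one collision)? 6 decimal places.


P(all different) = prod((256-i)/256 for i=0..44) = 0.016358
P(at least one match) = 1 - 0.016358 = 0.983642

0.983642


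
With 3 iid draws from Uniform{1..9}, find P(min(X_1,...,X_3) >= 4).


P(min >= 4) = P(all X_i >= 4) = (P(X_1 >= 4))^3
= (6/9)^3 = (2/3)^3 = 8/27

8/27


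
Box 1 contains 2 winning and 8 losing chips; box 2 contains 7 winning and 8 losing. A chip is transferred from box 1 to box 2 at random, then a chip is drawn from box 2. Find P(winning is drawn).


P(transfer winning) = 2/10 = 1/5; P(transfer losing) = 4/5
If winning transferred: Urn II has 8 winning of 16, so P(winning|winning moved) = 1/2
If losing transferred: Urn II has 7 winning of 16, so P(winning|losing moved) = 7/16
By total probability: P(winning) = 1/5*1/2 + 4/5*7/16 = 9/20

9/20


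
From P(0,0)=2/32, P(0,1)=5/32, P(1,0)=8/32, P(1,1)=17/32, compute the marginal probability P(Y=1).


P(Y=1) = P(0,1)+P(1,1) = 5/32 + 17/32 = 22/32 = 11/16

11/16


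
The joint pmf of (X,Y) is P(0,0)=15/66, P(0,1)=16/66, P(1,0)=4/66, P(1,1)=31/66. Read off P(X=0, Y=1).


Read from table: P(X=0, Y=1) = 16/66 = 8/33

8/33


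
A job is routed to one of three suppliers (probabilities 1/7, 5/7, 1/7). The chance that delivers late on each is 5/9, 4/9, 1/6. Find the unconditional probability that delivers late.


P(A) = P(A|B1)P(B1) + P(A|B2)P(B2) + P(A|B3)P(B3)
= 5/9*1/7 + 4/9*5/7 + 1/6*1/7
= 5/63 + 20/63 + 1/42 = 53/126

53/126


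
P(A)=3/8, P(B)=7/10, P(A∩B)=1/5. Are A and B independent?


P(A)*P(B) = 3/8*7/10 = 21/80
P(A∩B) = 1/5 != 21/80, so not independent

No, A and B are not independent


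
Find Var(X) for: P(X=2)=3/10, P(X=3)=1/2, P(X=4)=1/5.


E[X] = 29/10, E[X^2] = 89/10
Var(X) = E[X^2] - (E[X])^2 = 89/10 - (29/10)^2 = 49/100

49/100


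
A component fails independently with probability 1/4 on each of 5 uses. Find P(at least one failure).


P(at least one) = 1 - P(none)
P(none) = (1 - 1/4)^5 = (3/4)^5 = 243/1024
P(at least one) = 1 - 243/1024 = 781/1024

781/1024


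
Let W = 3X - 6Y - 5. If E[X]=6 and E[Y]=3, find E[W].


E[3X - 6Y - 5] = 3*E[X] - 6*E[Y] - 5
= (3)*(6) + (-6)*(3) + (-5)
= 18 - 18 - 5 = -5

-5


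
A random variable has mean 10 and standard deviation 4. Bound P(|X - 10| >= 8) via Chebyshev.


k = 8/4 = 2
Chebyshev: P(|X-mu| >= k*sigma) <= 1/k^2 = 1/2^2 = 1/4

1/4


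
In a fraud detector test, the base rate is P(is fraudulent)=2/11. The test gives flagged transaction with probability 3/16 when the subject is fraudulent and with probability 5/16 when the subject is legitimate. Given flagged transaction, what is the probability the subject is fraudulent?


P(A) = P(A|B)P(B) + P(A|B')P(B') = 3/16*2/11 + 5/16*9/11 = 51/176
P(B|A) = P(A|B)P(B)/P(A) = (3/88)/(51/176) = 2/17

2/17


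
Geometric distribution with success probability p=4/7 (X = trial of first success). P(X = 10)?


P(X=10) = (1-p)^9 * p = (3/7)^9 * 4/7
= 19683/40353607 * 4/7 = 78732/282475249

78732/282475249


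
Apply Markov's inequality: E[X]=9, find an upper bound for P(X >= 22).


Markov: P(X >= a) <= E[X]/a
P(X >= 22) <= 9/22

9/22


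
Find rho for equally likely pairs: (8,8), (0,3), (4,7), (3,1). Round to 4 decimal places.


Cov(X,Y) = 5.9375, Var(X) = 8.1875, Var(Y) = 8.1875
rho = Cov/(sqrt(VarX)*sqrt(VarY)) = 0.7252

0.7252


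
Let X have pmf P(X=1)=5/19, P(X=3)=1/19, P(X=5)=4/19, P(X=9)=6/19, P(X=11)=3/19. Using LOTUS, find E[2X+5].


E[2X+5] = sum(g(x)*P(x))
= 7*5/19 + 11*1/19 + 15*4/19 + 23*6/19 + 27*3/19
= 325/19

325/19


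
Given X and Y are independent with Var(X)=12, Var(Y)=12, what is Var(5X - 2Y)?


Independence => Cov(X,Y)=0
Var(5X - 2Y) = 5^2*Var(X) + (-2)^2*Var(Y)
= 25*12 + 4*12 = 348

348


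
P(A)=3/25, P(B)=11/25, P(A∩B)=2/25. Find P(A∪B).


P(A∪B) = P(A) + P(B) - P(A∩B)
= 3/25 + 11/25 - 2/25 = 12/25

12/25


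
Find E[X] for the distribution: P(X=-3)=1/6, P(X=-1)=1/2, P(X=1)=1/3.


E[X] = sum(x * P(x))
= -3*1/6 - 1*1/2 + 1*1/3
= -2/3

-2/3


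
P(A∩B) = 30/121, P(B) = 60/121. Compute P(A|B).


P(A|B) = P(A∩B)/P(B) = (30/121)/(60/121) = 30/60 = 1/2

1/2


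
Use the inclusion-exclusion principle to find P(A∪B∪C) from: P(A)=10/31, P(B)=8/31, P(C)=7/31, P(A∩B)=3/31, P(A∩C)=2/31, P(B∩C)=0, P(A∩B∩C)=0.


P(A∪B∪C) = P(A)+P(B)+P(C) - P(AB)-P(AC)-P(BC) + P(ABC)
= 10/31+8/31+7/31 - 3/31-2/31-0 + 0
= 20/31

20/31


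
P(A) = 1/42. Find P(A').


P(A') = 1 - P(A) = 1 - 1/42 = 41/42

41/42


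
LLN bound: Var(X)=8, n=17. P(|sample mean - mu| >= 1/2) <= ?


Var(Xbar) = Var(X)/n = 8/17
Chebyshev: P(|Xbar-mu| >= 1/2) <= Var(Xbar)/(1/2)^2 = (8/17)/(1/4) = 32/17
Bound exceeds 1, so trivial bound: 1

1


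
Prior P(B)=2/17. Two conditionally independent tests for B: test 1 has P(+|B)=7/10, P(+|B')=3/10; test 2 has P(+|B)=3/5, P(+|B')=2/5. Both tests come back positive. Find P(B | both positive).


After test 1: P(+) = 7/10*2/17 + 3/10*15/17 = 59/170
P(B|+) = (7/85)/(59/170) = 14/59
After test 2 (use post1 as new prior): P(+) = 3/5*14/59 + 2/5*45/59 = 132/295
P(B|+,+) = (42/295)/(132/295) = 7/22

7/22


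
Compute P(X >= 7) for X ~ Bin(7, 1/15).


P(X>=7) = P(X=7)
= 1/170859375
= 1/170859375

1/170859375


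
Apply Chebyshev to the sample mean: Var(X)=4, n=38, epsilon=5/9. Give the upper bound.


Var(Xbar) = Var(X)/n = 4/38
Chebyshev: P(|Xbar-mu| >= 5/9) <= Var(Xbar)/(5/9)^2 = (2/19)/(25/81) = 162/475

162/475


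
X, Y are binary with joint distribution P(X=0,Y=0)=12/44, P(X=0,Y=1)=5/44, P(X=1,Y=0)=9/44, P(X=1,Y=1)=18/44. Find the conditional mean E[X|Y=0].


P(Y=0) = 21/44
E[X|Y=0] = (0*12 + 1*9)/21 = 9/21 = 3/7

3/7


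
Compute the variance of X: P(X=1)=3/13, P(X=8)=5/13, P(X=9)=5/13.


E[X] = 88/13, E[X^2] = 56
Var(X) = E[X^2] - (E[X])^2 = 56 - (88/13)^2 = 1720/169

1720/169


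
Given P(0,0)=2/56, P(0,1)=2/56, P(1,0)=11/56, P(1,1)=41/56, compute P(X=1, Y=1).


Read from table: P(X=1, Y=1) = 41/56

41/56


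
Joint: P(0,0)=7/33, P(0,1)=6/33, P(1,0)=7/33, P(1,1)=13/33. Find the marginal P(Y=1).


P(Y=1) = P(0,1)+P(1,1) = 6/33 + 13/33 = 19/33

19/33


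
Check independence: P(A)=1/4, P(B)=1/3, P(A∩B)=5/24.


P(A)*P(B) = 1/4*1/3 = 1/12
P(A∩B) = 5/24 != 1/12, so not independent

No, A and B are not independent


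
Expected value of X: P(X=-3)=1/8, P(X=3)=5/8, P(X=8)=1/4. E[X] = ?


E[X] = sum(x * P(x))
= -3*1/8 + 3*5/8 + 8*1/4
= 7/2

7/2


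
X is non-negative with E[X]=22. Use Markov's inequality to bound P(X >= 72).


Markov: P(X >= a) <= E[X]/a
P(X >= 72) <= 22/72 = 11/36

11/36


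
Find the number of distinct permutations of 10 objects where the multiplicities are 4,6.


10! = 3628800
Denominator: 4!=24 * 6!=720
Coefficient = 3628800 / 17280 = 210

210


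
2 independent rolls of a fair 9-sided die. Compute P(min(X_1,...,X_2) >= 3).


P(min >= 3) = P(all X_i >= 3) = (P(X_1 >= 3))^2
= (7/9)^2 = 49/81

49/81


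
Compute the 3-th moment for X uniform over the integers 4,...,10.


E[X^3] = (1/7) * sum(x^3 for x=4..10)
= 2989/7 = 427

427


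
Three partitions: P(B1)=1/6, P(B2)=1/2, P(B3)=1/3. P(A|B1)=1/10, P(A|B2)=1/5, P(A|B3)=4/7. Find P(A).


P(A) = P(A|B1)P(B1) + P(A|B2)P(B2) + P(A|B3)P(B3)
= 1/10*1/6 + 1/5*1/2 + 4/7*1/3
= 1/60 + 1/10 + 4/21 = 43/140

43/140


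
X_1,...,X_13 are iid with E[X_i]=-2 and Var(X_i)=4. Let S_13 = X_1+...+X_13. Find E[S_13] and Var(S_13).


E[S_n] = n*mu = 13*-2 = -26
Var(S_n) = n*sigma^2 = 13*4 = 52

E[S_13]=-26, Var(S_13)=52


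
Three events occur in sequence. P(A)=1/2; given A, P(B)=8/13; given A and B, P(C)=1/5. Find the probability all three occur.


P(A∩B∩C) = P(A) * P(B|A) * P(C|A∩B)
= 1/2 * 8/13 * 1/5
= 4/13 * 1/5 = 4/65

4/65


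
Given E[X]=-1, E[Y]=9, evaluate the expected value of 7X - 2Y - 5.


E[7X - 2Y - 5] = 7*E[X] - 2*E[Y] - 5
= (7)*(-1) + (-2)*(9) + (-5)
= -7 - 18 - 5 = -30

-30


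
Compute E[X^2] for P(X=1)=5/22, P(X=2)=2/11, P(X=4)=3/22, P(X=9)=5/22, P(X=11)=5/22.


E[X^2] = sum(g(x)*P(x))
= 1*5/22 + 4*2/11 + 16*3/22 + 81*5/22 + 121*5/22
= 1079/22

1079/22


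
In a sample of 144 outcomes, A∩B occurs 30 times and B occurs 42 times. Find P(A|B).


P(A|B) = P(A∩B)/P(B) = (30/144)/(42/144) = 30/42 = 5/7

5/7


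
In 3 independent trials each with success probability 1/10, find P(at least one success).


P(at least one) = 1 - P(none)
P(none) = (1 - 1/10)^3 = (9/10)^3 = 729/1000
P(at least one) = 1 - 729/1000 = 271/1000

271/1000


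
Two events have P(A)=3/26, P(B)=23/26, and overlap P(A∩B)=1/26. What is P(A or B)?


P(A∪B) = P(A) + P(B) - P(A∩B)
= 3/26 + 23/26 - 1/26 = 25/26

25/26


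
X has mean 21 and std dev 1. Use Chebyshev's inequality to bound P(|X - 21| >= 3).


k = 3/1 = 3
Chebyshev: P(|X-mu| >= k*sigma) <= 1/k^2 = 1/3^2 = 1/9

1/9


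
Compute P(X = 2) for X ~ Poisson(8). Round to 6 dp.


P(X=2) = e^(-8) * 8^2 / 2!
≈ 0.0003354626279 * 64 / 2
≈ 0.010735

0.010735


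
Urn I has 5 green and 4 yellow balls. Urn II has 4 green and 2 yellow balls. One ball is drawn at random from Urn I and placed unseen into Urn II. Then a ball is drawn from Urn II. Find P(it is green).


P(transfer green) = 5/9; P(transfer yellow) = 4/9
If green transferred: Urn II has 5 green of 7, so P(green|green moved) = 5/7
If yellow transferred: Urn II has 4 green of 7, so P(green|yellow moved) = 4/7
By total probability: P(green) = 5/9*5/7 + 4/9*4/7 = 41/63

41/63


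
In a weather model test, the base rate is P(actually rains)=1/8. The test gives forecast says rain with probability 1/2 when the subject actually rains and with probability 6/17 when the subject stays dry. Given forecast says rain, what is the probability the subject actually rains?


P(A) = P(A|B)P(B) + P(A|B')P(B') = 1/2*1/8 + 6/17*7/8 = 101/272
P(B|A) = P(A|B)P(B)/P(A) = (1/16)/(101/272) = 17/101

17/101


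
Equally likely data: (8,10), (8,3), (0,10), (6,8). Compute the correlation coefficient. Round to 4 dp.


Cov(X,Y) = -4.6250, Var(X) = 10.7500, Var(Y) = 8.1875
rho = Cov/(sqrt(VarX)*sqrt(VarY)) = -0.4930

-0.4930


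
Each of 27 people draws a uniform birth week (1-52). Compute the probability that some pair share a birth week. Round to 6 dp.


P(all different) = prod((52-i)/52 for i=0..26) = 0.000242
P(at least one match) = 1 - 0.000242 = 0.999758

0.999758


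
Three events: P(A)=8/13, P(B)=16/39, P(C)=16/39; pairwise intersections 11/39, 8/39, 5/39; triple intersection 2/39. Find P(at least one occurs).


P(A∪B∪C) = P(A)+P(B)+P(C) - P(AB)-P(AC)-P(BC) + P(ABC)
= 8/13+16/39+16/39 - 11/39-8/39-5/39 + 2/39
= 34/39

34/39


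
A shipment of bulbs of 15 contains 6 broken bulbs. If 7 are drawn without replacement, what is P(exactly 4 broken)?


P(X=4) = C(6,4)*C(9,3) / C(15,7)
= 15*84 / 6435
= 1260/6435 = 28/143

28/143


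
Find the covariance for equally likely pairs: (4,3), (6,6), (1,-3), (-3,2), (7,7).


E[X]=3, E[Y]=3, E[XY]=88/5
Cov(X,Y) = E[XY] - E[X]E[Y] = 88/5 - 3*3 = 43/5

43/5


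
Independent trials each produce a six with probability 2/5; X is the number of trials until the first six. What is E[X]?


For geometric (trials until first success), E[X] = 1/p = 1/(2/5) = 5/2

5/2


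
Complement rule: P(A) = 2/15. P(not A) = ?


P(A') = 1 - P(A) = 1 - 2/15 = 13/15

13/15


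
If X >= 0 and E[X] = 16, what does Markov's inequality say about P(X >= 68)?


Markov: P(X >= a) <= E[X]/a
P(X >= 68) <= 16/68 = 4/17

4/17


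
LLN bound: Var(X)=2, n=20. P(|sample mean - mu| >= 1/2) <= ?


Var(Xbar) = Var(X)/n = 2/20
Chebyshev: P(|Xbar-mu| >= 1/2) <= Var(Xbar)/(1/2)^2 = (1/10)/(1/4) = 2/5

2/5


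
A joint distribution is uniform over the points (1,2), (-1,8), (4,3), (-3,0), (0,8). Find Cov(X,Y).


E[X]=1/5, E[Y]=21/5, E[XY]=6/5
Cov(X,Y) = E[XY] - E[X]E[Y] = 6/5 - 1/5*21/5 = 9/25

9/25


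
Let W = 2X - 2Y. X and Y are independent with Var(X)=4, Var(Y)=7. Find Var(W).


Independence => Cov(X,Y)=0
Var(2X - 2Y) = 2^2*Var(X) + (-2)^2*Var(Y)
= 4*4 + 4*7 = 44

44


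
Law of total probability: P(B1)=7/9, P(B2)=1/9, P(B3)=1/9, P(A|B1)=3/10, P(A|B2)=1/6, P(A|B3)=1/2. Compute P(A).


P(A) = P(A|B1)P(B1) + P(A|B2)P(B2) + P(A|B3)P(B3)
= 3/10*7/9 + 1/6*1/9 + 1/2*1/9
= 7/30 + 1/54 + 1/18 = 83/270

83/270


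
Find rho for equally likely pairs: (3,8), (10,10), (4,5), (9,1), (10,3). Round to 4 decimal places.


Cov(X,Y) = -2.2800, Var(X) = 9.3600, Var(Y) = 10.6400
rho = Cov/(sqrt(VarX)*sqrt(VarY)) = -0.2285

-0.2285


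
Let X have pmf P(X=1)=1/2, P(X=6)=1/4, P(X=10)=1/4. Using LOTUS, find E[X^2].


E[X^2] = sum(g(x)*P(x))
= 1*1/2 + 36*1/4 + 100*1/4
= 69/2

69/2


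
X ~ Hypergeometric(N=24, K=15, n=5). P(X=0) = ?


P(X=0) = C(15,0)*C(9,5) / C(24,5)
= 1*126 / 42504
= 126/42504 = 3/1012

3/1012


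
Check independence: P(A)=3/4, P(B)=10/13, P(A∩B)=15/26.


P(A)*P(B) = 3/4*10/13 = 15/26
P(A∩B) = 15/26, which equals P(A)P(B), so independent

Yes, A and B are independent


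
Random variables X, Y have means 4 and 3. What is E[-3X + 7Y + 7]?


E[-3X + 7Y + 7] = -3*E[X] + 7*E[Y] + 7
= (-3)*(4) + (7)*(3) + (7)
= -12 + 21 + 7 = 16

16


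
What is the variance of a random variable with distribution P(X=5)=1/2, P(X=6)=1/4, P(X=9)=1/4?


E[X] = 25/4, E[X^2] = 167/4
Var(X) = E[X^2] - (E[X])^2 = 167/4 - (25/4)^2 = 43/16

43/16


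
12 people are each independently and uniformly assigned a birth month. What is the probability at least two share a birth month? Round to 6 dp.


P(all different) = prod((12-i)/12 for i=0..11) = 0.000054
P(at least one match) = 1 - 0.000054 = 0.999946

0.999946


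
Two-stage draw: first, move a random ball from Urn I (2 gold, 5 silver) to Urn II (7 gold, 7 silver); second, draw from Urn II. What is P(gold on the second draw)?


P(transfer gold) = 2/7; P(transfer silver) = 5/7
If gold transferred: Urn II has 8 gold of 15, so P(gold|gold moved) = 8/15
If silver transferred: Urn II has 7 gold of 15, so P(gold|silver moved) = 7/15
By total probability: P(gold) = 2/7*8/15 + 5/7*7/15 = 17/35

17/35


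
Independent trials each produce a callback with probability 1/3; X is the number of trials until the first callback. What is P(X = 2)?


P(X=2) = (1-p)^1 * p = (2/3)^1 * 1/3
= 2/3 * 1/3 = 2/9

2/9


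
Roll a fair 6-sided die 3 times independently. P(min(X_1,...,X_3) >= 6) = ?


P(min >= 6) = P(all X_i >= 6) = (P(X_1 >= 6))^3
= (1/6)^3 = 1/216

1/216


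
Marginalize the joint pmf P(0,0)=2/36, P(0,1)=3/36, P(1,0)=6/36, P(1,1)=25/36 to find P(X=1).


P(X=1) = P(1,0)+P(1,1) = 6/36 + 25/36 = 31/36

31/36


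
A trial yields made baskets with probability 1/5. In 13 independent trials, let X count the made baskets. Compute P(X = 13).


P(X=13) = C(13,13) * p^13 * (1-p)^0
= 1 * 1/1220703125 * 1
= 1/1220703125

1/1220703125


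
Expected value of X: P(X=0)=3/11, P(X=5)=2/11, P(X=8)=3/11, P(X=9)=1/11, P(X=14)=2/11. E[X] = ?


E[X] = sum(x * P(x))
= 0*3/11 + 5*2/11 + 8*3/11 + 9*1/11 + 14*2/11
= 71/11

71/11


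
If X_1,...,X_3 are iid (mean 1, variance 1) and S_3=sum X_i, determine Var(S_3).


By independence, Var(S_n) = n*Var(X_1) = 3*1 = 3

3


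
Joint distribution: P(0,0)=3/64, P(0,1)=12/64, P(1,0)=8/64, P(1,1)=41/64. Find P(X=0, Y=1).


Read from table: P(X=0, Y=1) = 12/64 = 3/16

3/16


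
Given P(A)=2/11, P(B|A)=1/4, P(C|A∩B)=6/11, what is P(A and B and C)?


P(A∩B∩C) = P(A) * P(B|A) * P(C|A∩B)
= 2/11 * 1/4 * 6/11
= 1/22 * 6/11 = 3/121

3/121


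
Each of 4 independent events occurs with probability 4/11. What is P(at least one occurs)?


P(at least one) = 1 - P(none)
P(none) = (1 - 4/11)^4 = (7/11)^4 = 2401/14641
P(at least one) = 1 - 2401/14641 = 12240/14641

12240/14641


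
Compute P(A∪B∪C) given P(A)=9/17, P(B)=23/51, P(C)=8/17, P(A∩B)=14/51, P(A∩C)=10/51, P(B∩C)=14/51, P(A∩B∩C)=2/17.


P(A∪B∪C) = P(A)+P(B)+P(C) - P(AB)-P(AC)-P(BC) + P(ABC)
= 9/17+23/51+8/17 - 14/51-10/51-14/51 + 2/17
= 14/17

14/17


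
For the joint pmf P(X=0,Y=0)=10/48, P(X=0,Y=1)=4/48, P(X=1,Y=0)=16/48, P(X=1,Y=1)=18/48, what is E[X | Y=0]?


P(Y=0) = 26/48
E[X|Y=0] = (0*10 + 1*16)/26 = 16/26 = 8/13

8/13


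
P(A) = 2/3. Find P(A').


P(A') = 1 - P(A) = 1 - 2/3 = 1/3

1/3


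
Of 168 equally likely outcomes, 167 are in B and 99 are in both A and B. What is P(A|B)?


P(A|B) = P(A∩B)/P(B) = (99/168)/(167/168) = 99/167

99/167


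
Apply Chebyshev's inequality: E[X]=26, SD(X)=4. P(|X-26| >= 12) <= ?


k = 12/4 = 3
Chebyshev: P(|X-mu| >= k*sigma) <= 1/k^2 = 1/3^2 = 1/9

1/9


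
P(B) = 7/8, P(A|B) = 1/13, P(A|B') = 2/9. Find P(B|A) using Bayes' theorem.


P(A) = P(A|B)P(B) + P(A|B')P(B') = 1/13*7/8 + 2/9*1/8 = 89/936
P(B|A) = P(A|B)P(B)/P(A) = (7/104)/(89/936) = 63/89

63/89


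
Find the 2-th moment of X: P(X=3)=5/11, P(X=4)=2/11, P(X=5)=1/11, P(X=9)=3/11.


E[X^2] = sum(x^2 * P(x))
= 9*5/11 + 16*2/11 + 25*1/11 + 81*3/11
= 345/11

345/11


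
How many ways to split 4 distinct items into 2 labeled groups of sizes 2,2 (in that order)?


4! = 24
Denominator: 2!=2 * 2!=2
Coefficient = 24 / 4 = 6

6


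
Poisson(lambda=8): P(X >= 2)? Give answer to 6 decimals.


P(X>=2) = 1 - P(X<=1) = 1 - (e^(-8)*8^0/0! + e^(-8)*8^1/1!)
≈ 1 - (0.0003354626 + 0.0026837010)
= 1 - 0.0030191636 = 0.9969808364
≈ 0.996981

0.996981


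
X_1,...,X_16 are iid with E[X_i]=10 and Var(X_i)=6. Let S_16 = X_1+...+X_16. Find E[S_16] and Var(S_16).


E[S_n] = n*mu = 16*10 = 160
Var(S_n) = n*sigma^2 = 16*6 = 96

E[S_16]=160, Var(S_16)=96


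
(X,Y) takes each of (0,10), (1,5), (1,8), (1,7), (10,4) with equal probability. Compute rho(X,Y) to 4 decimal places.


Cov(X,Y) = -5.6800, Var(X) = 13.8400, Var(Y) = 4.5600
rho = Cov/(sqrt(VarX)*sqrt(VarY)) = -0.7150

-0.7150


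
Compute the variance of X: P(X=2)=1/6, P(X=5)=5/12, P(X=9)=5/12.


E[X] = 37/6, E[X^2] = 269/6
Var(X) = E[X^2] - (E[X])^2 = 269/6 - (37/6)^2 = 245/36

245/36


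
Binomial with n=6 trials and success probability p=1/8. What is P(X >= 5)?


P(X>=5) = P(X=5) + P(X=6)
= 21/131072 + 1/262144
= 43/262144

43/262144


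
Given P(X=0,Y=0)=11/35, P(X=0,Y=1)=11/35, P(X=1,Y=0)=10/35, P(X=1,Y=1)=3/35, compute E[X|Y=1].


P(Y=1) = 14/35
E[X|Y=1] = (0*11 + 1*3)/14 = 3/14

3/14


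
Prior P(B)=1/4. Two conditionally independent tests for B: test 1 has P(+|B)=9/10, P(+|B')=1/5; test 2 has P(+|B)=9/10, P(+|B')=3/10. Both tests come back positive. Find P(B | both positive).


After test 1: P(+) = 9/10*1/4 + 1/5*3/4 = 3/8
P(B|+) = (9/40)/(3/8) = 3/5
After test 2 (use post1 as new prior): P(+) = 9/10*3/5 + 3/10*2/5 = 33/50
P(B|+,+) = (27/50)/(33/50) = 9/11

9/11


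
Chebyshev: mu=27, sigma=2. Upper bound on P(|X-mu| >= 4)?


k = 4/2 = 2
Chebyshev: P(|X-mu| >= k*sigma) <= 1/k^2 = 1/2^2 = 1/4

1/4


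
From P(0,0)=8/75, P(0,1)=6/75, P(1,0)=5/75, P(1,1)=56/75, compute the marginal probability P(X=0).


P(X=0) = P(0,0)+P(0,1) = 8/75 + 6/75 = 14/75

14/75


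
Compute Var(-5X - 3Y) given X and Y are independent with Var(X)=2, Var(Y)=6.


Independence => Cov(X,Y)=0
Var(-5X - 3Y) = (-5)^2*Var(X) + (-3)^2*Var(Y)
= 25*2 + 9*6 = 104

104


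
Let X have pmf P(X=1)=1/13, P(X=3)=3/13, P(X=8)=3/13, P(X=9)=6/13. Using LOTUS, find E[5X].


E[5X] = sum(g(x)*P(x))
= 5*1/13 + 15*3/13 + 40*3/13 + 45*6/13
= 440/13

440/13


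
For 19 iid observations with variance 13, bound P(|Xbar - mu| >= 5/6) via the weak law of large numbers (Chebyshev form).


Var(Xbar) = Var(X)/n = 13/19
Chebyshev: P(|Xbar-mu| >= 5/6) <= Var(Xbar)/(5/6)^2 = (13/19)/(25/36) = 468/475

468/475


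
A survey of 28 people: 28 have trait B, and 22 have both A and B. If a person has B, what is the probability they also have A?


P(A|B) = P(A∩B)/P(B) = (22/28)/(28/28) = 22/28 = 11/14

11/14


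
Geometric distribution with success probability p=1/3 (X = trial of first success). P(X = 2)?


P(X=2) = (1-p)^1 * p = (2/3)^1 * 1/3
= 2/3 * 1/3 = 2/9

2/9


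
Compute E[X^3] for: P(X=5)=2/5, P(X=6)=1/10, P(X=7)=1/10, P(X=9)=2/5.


E[X^3] = sum(x^3 * P(x))
= 125*2/5 + 216*1/10 + 343*1/10 + 729*2/5
= 795/2

795/2


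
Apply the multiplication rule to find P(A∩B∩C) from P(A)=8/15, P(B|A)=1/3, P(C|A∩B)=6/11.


P(A∩B∩C) = P(A) * P(B|A) * P(C|A∩B)
= 8/15 * 1/3 * 6/11
= 8/45 * 6/11 = 16/165

16/165


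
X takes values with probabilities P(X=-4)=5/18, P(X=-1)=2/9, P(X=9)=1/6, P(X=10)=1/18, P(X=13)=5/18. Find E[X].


E[X] = sum(x * P(x))
= -4*5/18 - 1*2/9 + 9*1/6 + 10*1/18 + 13*5/18
= 13/3

13/3


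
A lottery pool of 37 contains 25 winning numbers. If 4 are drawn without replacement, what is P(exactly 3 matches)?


P(X=3) = C(25,3)*C(12,1) / C(37,4)
= 2300*12 / 66045
= 27600/66045 = 1840/4403

1840/4403


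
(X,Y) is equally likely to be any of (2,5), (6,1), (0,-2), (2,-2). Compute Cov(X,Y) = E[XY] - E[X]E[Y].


E[X]=5/2, E[Y]=1/2, E[XY]=3
Cov(X,Y) = E[XY] - E[X]E[Y] = 3 - 5/2*1/2 = 7/4

7/4


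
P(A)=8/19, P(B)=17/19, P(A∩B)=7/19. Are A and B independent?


P(A)*P(B) = 8/19*17/19 = 136/361
P(A∩B) = 7/19 != 136/361, so not independent

No, A and B are not independent


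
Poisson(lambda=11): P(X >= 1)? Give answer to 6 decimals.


P(X>=1) = 1 - P(X<=0) = 1 - (e^(-11)*11^0/0!)
≈ 1 - 0.0000167017 = 0.9999832983
≈ 0.999983

0.999983


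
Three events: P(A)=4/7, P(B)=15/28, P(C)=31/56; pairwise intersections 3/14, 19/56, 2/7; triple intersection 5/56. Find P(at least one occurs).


P(A∪B∪C) = P(A)+P(B)+P(C) - P(AB)-P(AC)-P(BC) + P(ABC)
= 4/7+15/28+31/56 - 3/14-19/56-2/7 + 5/56
= 51/56

51/56


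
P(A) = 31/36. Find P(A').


P(A') = 1 - P(A) = 1 - 31/36 = 5/36

5/36


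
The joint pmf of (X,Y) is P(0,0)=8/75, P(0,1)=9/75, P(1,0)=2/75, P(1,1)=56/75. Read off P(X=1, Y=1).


Read from table: P(X=1, Y=1) = 56/75

56/75


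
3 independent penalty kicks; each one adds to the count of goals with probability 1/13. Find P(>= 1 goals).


P(at least one) = 1 - P(none)
P(none) = (1 - 1/13)^3 = (12/13)^3 = 1728/2197
P(at least one) = 1 - 1728/2197 = 469/2197

469/2197


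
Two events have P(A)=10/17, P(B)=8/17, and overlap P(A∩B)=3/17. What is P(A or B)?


P(A∪B) = P(A) + P(B) - P(A∩B)
= 10/17 + 8/17 - 3/17 = 15/17

15/17


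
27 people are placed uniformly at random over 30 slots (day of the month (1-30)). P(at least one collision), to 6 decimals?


P(all different) = prod((30-i)/30 for i=0..26) = 0.000000
P(at least one match) = 1 - 0.000000 = 1.000000

1.000000


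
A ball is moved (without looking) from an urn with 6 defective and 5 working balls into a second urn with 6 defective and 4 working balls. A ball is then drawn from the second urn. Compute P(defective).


P(transfer defective) = 6/11; P(transfer working) = 5/11
If defective transferred: Urn II has 7 defective of 11, so P(defective|defective moved) = 7/11
If working transferred: Urn II has 6 defective of 11, so P(defective|working moved) = 6/11
By total probability: P(defective) = 6/11*7/11 + 5/11*6/11 = 72/121

72/121


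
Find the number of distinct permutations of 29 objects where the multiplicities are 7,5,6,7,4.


29! = 8841761993739701954543616000000
Denominator: 7!=5040 * 5!=120 * 6!=720 * 7!=5040 * 4!=24
Coefficient = 8841761993739701954543616000000 / 52672757760000 = 167862142970121600

167862142970121600


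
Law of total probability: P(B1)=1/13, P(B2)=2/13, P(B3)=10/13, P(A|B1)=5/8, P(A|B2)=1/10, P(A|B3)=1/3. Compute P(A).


P(A) = P(A|B1)P(B1) + P(A|B2)P(B2) + P(A|B3)P(B3)
= 5/8*1/13 + 1/10*2/13 + 1/3*10/13
= 5/104 + 1/65 + 10/39 = 499/1560

499/1560


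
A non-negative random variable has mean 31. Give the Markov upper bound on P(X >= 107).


Markov: P(X >= a) <= E[X]/a
P(X >= 107) <= 31/107

31/107


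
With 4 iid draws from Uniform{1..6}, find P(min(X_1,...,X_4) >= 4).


P(min >= 4) = P(all X_i >= 4) = (P(X_1 >= 4))^4
= (3/6)^4 = (1/2)^4 = 1/16

1/16


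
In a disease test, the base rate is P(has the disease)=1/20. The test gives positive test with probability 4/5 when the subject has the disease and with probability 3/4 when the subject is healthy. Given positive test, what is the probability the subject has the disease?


P(A) = P(A|B)P(B) + P(A|B')P(B') = 4/5*1/20 + 3/4*19/20 = 301/400
P(B|A) = P(A|B)P(B)/P(A) = (1/25)/(301/400) = 16/301

16/301


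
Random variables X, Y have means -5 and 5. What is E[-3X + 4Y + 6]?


E[-3X + 4Y + 6] = -3*E[X] + 4*E[Y] + 6
= (-3)*(-5) + (4)*(5) + (6)
= 15 + 20 + 6 = 41

41


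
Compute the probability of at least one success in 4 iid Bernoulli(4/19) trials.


P(at least one) = 1 - P(none)
P(none) = (1 - 4/19)^4 = (15/19)^4 = 50625/130321
P(at least one) = 1 - 50625/130321 = 79696/130321

79696/130321


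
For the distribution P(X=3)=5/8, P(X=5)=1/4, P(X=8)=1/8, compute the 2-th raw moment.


E[X^2] = sum(x^2 * P(x))
= 9*5/8 + 25*1/4 + 64*1/8
= 159/8

159/8


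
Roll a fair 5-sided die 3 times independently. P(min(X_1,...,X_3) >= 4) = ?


P(min >= 4) = P(all X_i >= 4) = (P(X_1 >= 4))^3
= (2/5)^3 = 8/125

8/125


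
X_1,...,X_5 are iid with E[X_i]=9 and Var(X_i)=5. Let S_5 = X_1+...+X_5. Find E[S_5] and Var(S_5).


E[S_n] = n*mu = 5*9 = 45
Var(S_n) = n*sigma^2 = 5*5 = 25

E[S_5]=45, Var(S_5)=25


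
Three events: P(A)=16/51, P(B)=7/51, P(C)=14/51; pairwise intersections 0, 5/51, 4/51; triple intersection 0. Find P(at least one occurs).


P(A∪B∪C) = P(A)+P(B)+P(C) - P(AB)-P(AC)-P(BC) + P(ABC)
= 16/51+7/51+14/51 - 0-5/51-4/51 + 0
= 28/51

28/51


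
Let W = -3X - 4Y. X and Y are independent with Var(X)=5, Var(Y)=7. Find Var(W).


Independence => Cov(X,Y)=0
Var(-3X - 4Y) = (-3)^2*Var(X) + (-4)^2*Var(Y)
= 9*5 + 16*7 = 157

157


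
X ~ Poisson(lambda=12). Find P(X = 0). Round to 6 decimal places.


P(X=0) = e^(-12) * 12^0 / 0!
≈ 0.000006144212353 * 1 / 1
≈ 0.000006

0.000006


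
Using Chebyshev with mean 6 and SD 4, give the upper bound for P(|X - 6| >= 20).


k = 20/4 = 5
Chebyshev: P(|X-mu| >= k*sigma) <= 1/k^2 = 1/5^2 = 1/25

1/25


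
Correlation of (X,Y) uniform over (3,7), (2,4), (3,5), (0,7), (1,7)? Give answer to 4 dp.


Cov(X,Y) = -0.6000, Var(X) = 1.3600, Var(Y) = 1.6000
rho = Cov/(sqrt(VarX)*sqrt(VarY)) = -0.4067

-0.4067


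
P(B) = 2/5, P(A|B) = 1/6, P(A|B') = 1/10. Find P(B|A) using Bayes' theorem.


P(A) = P(A|B)P(B) + P(A|B')P(B') = 1/6*2/5 + 1/10*3/5 = 19/150
P(B|A) = P(A|B)P(B)/P(A) = (1/15)/(19/150) = 10/19

10/19


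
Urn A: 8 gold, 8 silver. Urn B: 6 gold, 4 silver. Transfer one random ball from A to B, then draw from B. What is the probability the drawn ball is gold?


P(transfer gold) = 8/16 = 1/2; P(transfer silver) = 1/2
If gold transferred: Urn II has 7 gold of 11, so P(gold|gold moved) = 7/11
If silver transferred: Urn II has 6 gold of 11, so P(gold|silver moved) = 6/11
By total probability: P(gold) = 1/2*7/11 + 1/2*6/11 = 13/22

13/22


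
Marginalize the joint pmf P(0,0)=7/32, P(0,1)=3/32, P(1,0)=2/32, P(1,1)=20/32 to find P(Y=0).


P(Y=0) = P(0,0)+P(1,0) = 7/32 + 2/32 = 9/32

9/32


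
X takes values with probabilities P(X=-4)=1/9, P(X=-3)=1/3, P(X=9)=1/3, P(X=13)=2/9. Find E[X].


E[X] = sum(x * P(x))
= -4*1/9 - 3*1/3 + 9*1/3 + 13*2/9
= 40/9

40/9


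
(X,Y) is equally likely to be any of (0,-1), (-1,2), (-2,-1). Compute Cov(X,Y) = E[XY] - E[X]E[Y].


E[X]=-1, E[Y]=0, E[XY]=0
Cov(X,Y) = E[XY] - E[X]E[Y] = 0 + 1*0 = 0

0


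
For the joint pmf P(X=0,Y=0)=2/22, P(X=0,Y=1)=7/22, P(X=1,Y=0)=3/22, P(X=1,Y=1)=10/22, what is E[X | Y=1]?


P(Y=1) = 17/22
E[X|Y=1] = (0*7 + 1*10)/17 = 10/17

10/17


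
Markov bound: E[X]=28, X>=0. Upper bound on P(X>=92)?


Markov: P(X >= a) <= E[X]/a
P(X >= 92) <= 28/92 = 7/23

7/23


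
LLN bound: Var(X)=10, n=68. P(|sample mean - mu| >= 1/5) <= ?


Var(Xbar) = Var(X)/n = 10/68
Chebyshev: P(|Xbar-mu| >= 1/5) <= Var(Xbar)/(1/5)^2 = (5/34)/(1/25) = 125/34
Bound exceeds 1, so trivial bound: 1

1


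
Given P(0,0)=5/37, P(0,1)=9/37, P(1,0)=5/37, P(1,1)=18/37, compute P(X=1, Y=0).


Read from table: P(X=1, Y=0) = 5/37

5/37


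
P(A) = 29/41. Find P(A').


P(A') = 1 - P(A) = 1 - 29/41 = 12/41

12/41


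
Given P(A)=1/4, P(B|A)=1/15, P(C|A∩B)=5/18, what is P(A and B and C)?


P(A∩B∩C) = P(A) * P(B|A) * P(C|A∩B)
= 1/4 * 1/15 * 5/18
= 1/60 * 5/18 = 1/216

1/216


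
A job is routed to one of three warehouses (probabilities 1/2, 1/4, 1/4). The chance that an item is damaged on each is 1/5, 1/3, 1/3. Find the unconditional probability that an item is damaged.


P(A) = P(A|B1)P(B1) + P(A|B2)P(B2) + P(A|B3)P(B3)
= 1/5*1/2 + 1/3*1/4 + 1/3*1/4
= 1/10 + 1/12 + 1/12 = 4/15

4/15


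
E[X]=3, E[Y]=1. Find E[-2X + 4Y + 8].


E[-2X + 4Y + 8] = -2*E[X] + 4*E[Y] + 8
= (-2)*(3) + (4)*(1) + (8)
= -6 + 4 + 8 = 6

6


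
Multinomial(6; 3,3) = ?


6! = 720
Denominator: 3!=6 * 3!=6
Coefficient = 720 / 36 = 20

20


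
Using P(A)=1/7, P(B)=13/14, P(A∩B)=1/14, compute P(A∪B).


P(A∪B) = P(A) + P(B) - P(A∩B)
= 1/7 + 13/14 - 1/14 = 1

1


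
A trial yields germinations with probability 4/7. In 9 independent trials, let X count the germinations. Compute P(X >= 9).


P(X>=9) = P(X=9)
= 262144/40353607
= 262144/40353607

262144/40353607


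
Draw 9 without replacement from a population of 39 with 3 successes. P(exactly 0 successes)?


P(X=0) = C(3,0)*C(36,9) / C(39,9)
= 1*94143280 / 211915132
= 94143280/211915132 = 4060/9139

4060/9139


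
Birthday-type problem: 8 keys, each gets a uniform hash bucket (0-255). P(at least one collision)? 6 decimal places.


P(all different) = prod((256-i)/256 for i=0..7) = 0.895423
P(at least one match) = 1 - 0.895423 = 0.104577

0.104577


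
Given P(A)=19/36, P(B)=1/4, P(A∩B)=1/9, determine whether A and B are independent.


P(A)*P(B) = 19/36*1/4 = 19/144
P(A∩B) = 1/9 != 19/144, so not independent

No, A and B are not independent


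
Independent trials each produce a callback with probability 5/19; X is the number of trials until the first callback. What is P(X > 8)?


P(X > 8) = P(first 8 trials all fail) = (1-p)^8 = (14/19)^8 = 1475789056/16983563041

1475789056/16983563041


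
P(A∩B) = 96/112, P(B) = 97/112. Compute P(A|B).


P(A|B) = P(A∩B)/P(B) = (96/112)/(97/112) = 96/97

96/97


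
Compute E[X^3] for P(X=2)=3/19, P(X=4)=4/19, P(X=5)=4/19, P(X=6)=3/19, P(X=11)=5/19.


E[X^3] = sum(g(x)*P(x))
= 8*3/19 + 64*4/19 + 125*4/19 + 216*3/19 + 1331*5/19
= 8083/19

8083/19


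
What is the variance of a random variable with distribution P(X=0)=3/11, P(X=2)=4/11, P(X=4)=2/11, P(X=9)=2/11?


E[X] = 34/11, E[X^2] = 210/11
Var(X) = E[X^2] - (E[X])^2 = 210/11 - (34/11)^2 = 1154/121

1154/121


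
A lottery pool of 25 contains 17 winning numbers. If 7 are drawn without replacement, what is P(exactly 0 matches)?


P(X=0) = C(17,0)*C(8,7) / C(25,7)
= 1*8 / 480700
= 8/480700 = 2/120175

2/120175


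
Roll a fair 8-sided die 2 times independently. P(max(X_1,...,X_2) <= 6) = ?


P(max <= 6) = P(all X_i <= 6) = (P(X_1 <= 6))^2
= (6/8)^2 = (3/4)^2 = 9/16

9/16
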